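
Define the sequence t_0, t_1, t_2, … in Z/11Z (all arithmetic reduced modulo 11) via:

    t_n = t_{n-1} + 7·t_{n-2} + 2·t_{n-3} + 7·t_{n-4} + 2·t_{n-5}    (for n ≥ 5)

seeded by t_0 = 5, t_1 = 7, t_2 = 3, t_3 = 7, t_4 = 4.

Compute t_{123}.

6

t_5 = 1·4 + 7·7 + 2·3 + 7·7 + 2·5 = 8
t_6 = 1·8 + 7·4 + 2·7 + 7·3 + 2·7 = 8
t_7 = 1·8 + 7·8 + 2·4 + 7·7 + 2·3 = 6
t_8 = 1·6 + 7·8 + 2·8 + 7·4 + 2·7 = 10
t_9 = 1·10 + 7·6 + 2·8 + 7·8 + 2·4 = 0
t_10 = 1·0 + 7·10 + 2·6 + 7·8 + 2·8 = 0
Continuing the recurrence:
  t_11 = 1;  t_12 = 6;  t_13 = 0;  t_14 = 0;  t_15 = 8;  t_16 = 8
  t_17 = 10;  t_18 = 5;  t_19 = 4;  t_20 = 10;  t_21 = 2;  t_22 = 3
  t_23 = 9;  t_24 = 2;  t_25 = 6;  t_26 = 8;  t_27 = 2;  t_28 = 3
  t_29 = 2;  t_30 = 7;  t_31 = 2;  t_32 = 3;  t_33 = 7;  t_34 = 8
  t_35 = 3;  t_36 = 10;  t_37 = 3;  t_38 = 6;  t_39 = 7;  t_40 = 10
  t_41 = 2;  t_42 = 2;  t_43 = 9;  t_44 = 1;  t_45 = 3;  t_46 = 2
  t_47 = 4;  t_48 = 5;  t_49 = 5;  t_50 = 2;  t_51 = 2;  t_52 = 3
  t_53 = 0;  t_54 = 5;  t_55 = 7;  t_56 = 1;  t_57 = 0;  t_58 = 1
  t_59 = 7;  t_60 = 2;  t_61 = 0;  t_62 = 2;  t_63 = 2;  t_64 = 0
  t_65 = 0;  t_66 = 7;  t_67 = 3;  t_68 = 1;  t_69 = 3;  t_70 = 10
  t_71 = 2;  t_72 = 3;  t_73 = 5;  t_74 = 7;  t_75 = 5;  t_76 = 1
  t_77 = 3;  t_78 = 2;  t_79 = 8;  t_80 = 1;  t_81 = 7;  t_82 = 6
  t_83 = 7;  t_84 = 9;  t_85 = 0;  t_86 = 1;  t_87 = 3;  t_88 = 10
  t_89 = 7;  t_90 = 2;  t_91 = 6;  t_92 = 0;  t_93 = 5;  t_94 = 1
  t_95 = 5;  t_96 = 1;  t_97 = 7;  t_98 = 8;  t_99 = 8;  t_100 = 7
  t_101 = 9;  t_102 = 1;  t_103 = 7;  t_104 = 9;  t_105 = 5;  t_106 = 8
  t_107 = 2;  t_108 = 2;  t_109 = 8;  t_110 = 4;  t_111 = 6;  t_112 = 2
  t_113 = 2;  t_114 = 6;  t_115 = 8;  t_116 = 3;  t_117 = 1;  t_118 = 7
  t_119 = 0;  t_120 = 0;  t_121 = 5
t_122 = 1·5 + 7·0 + 2·0 + 7·7 + 2·1 = 1
t_123 = 1·1 + 7·5 + 2·0 + 7·0 + 2·7 = 6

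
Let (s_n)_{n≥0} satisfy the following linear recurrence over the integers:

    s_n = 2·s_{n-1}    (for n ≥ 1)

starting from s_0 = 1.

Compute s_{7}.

s_1 = 2·1 = 2
s_2 = 2·2 = 4
s_3 = 2·4 = 8
s_4 = 2·8 = 16
s_5 = 2·16 = 32
s_6 = 2·32 = 64
s_7 = 2·64 = 128

128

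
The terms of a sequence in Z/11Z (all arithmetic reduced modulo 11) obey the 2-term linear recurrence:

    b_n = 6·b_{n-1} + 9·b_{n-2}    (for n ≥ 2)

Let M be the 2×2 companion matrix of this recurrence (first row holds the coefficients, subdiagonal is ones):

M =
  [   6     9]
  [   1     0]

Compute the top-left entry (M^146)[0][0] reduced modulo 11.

(M^146)[0][0] is the top entry after applying M 146 times to the unit state (1, 0). Equivalently it is h_{147} for the auxiliary sequence (h_n) obeying the same recurrence with h_1 = 1 and h_i = 0 for 0 ≤ i < 1:
h_2 = 6·1 + 9·0 = 6
h_3 = 6·6 + 9·1 = 1
h_4 = 6·1 + 9·6 = 5
h_5 = 6·5 + 9·1 = 6
h_6 = 6·6 + 9·5 = 4
h_7 = 6·4 + 9·6 = 1
h_8 = 6·1 + 9·4 = 9
h_9 = 6·9 + 9·1 = 8
h_10 = 6·8 + 9·9 = 8
h_11 = 6·8 + 9·8 = 10
h_12 = 6·10 + 9·8 = 0
h_13 = 6·0 + 9·10 = 2
h_14 = 6·2 + 9·0 = 1
h_15 = 6·1 + 9·2 = 2
h_16 = 6·2 + 9·1 = 10
h_17 = 6·10 + 9·2 = 1
h_18 = 6·1 + 9·10 = 8
h_19 = 6·8 + 9·1 = 2
h_20 = 6·2 + 9·8 = 7
h_21 = 6·7 + 9·2 = 5
h_22 = 6·5 + 9·7 = 5
h_23 = 6·5 + 9·5 = 9
h_24 = 6·9 + 9·5 = 0
h_25 = 6·0 + 9·9 = 4
h_26 = 6·4 + 9·0 = 2
h_27 = 6·2 + 9·4 = 4
h_28 = 6·4 + 9·2 = 9
h_29 = 6·9 + 9·4 = 2
h_30 = 6·2 + 9·9 = 5
h_31 = 6·5 + 9·2 = 4
h_32 = 6·4 + 9·5 = 3
h_33 = 6·3 + 9·4 = 10
h_34 = 6·10 + 9·3 = 10
h_35 = 6·10 + 9·10 = 7
h_36 = 6·7 + 9·10 = 0
h_37 = 6·0 + 9·7 = 8
h_38 = 6·8 + 9·0 = 4
h_39 = 6·4 + 9·8 = 8
h_40 = 6·8 + 9·4 = 7
h_41 = 6·7 + 9·8 = 4
h_42 = 6·4 + 9·7 = 10
h_43 = 6·10 + 9·4 = 8
h_44 = 6·8 + 9·10 = 6
h_45 = 6·6 + 9·8 = 9
h_46 = 6·9 + 9·6 = 9
h_47 = 6·9 + 9·9 = 3
h_48 = 6·3 + 9·9 = 0
h_49 = 6·0 + 9·3 = 5
h_50 = 6·5 + 9·0 = 8
h_51 = 6·8 + 9·5 = 5
h_52 = 6·5 + 9·8 = 3
h_53 = 6·3 + 9·5 = 8
h_54 = 6·8 + 9·3 = 9
h_55 = 6·9 + 9·8 = 5
h_56 = 6·5 + 9·9 = 1
h_57 = 6·1 + 9·5 = 7
h_58 = 6·7 + 9·1 = 7
h_59 = 6·7 + 9·7 = 6
h_60 = 6·6 + 9·7 = 0
h_61 = 6·0 + 9·6 = 10
h_62 = 6·10 + 9·0 = 5
h_63 = 6·5 + 9·10 = 10
h_64 = 6·10 + 9·5 = 6
h_65 = 6·6 + 9·10 = 5
h_66 = 6·5 + 9·6 = 7
h_67 = 6·7 + 9·5 = 10
h_68 = 6·10 + 9·7 = 2
h_69 = 6·2 + 9·10 = 3
h_70 = 6·3 + 9·2 = 3
h_71 = 6·3 + 9·3 = 1
h_72 = 6·1 + 9·3 = 0
h_73 = 6·0 + 9·1 = 9
h_74 = 6·9 + 9·0 = 10
h_75 = 6·10 + 9·9 = 9
h_76 = 6·9 + 9·10 = 1
h_77 = 6·1 + 9·9 = 10
h_78 = 6·10 + 9·1 = 3
h_79 = 6·3 + 9·10 = 9
h_80 = 6·9 + 9·3 = 4
h_81 = 6·4 + 9·9 = 6
h_82 = 6·6 + 9·4 = 6
h_83 = 6·6 + 9·6 = 2
h_84 = 6·2 + 9·6 = 0
h_85 = 6·0 + 9·2 = 7
h_86 = 6·7 + 9·0 = 9
h_87 = 6·9 + 9·7 = 7
h_88 = 6·7 + 9·9 = 2
h_89 = 6·2 + 9·7 = 9
h_90 = 6·9 + 9·2 = 6
h_91 = 6·6 + 9·9 = 7
h_92 = 6·7 + 9·6 = 8
h_93 = 6·8 + 9·7 = 1
h_94 = 6·1 + 9·8 = 1
h_95 = 6·1 + 9·1 = 4
h_96 = 6·4 + 9·1 = 0
h_97 = 6·0 + 9·4 = 3
h_98 = 6·3 + 9·0 = 7
h_99 = 6·7 + 9·3 = 3
h_100 = 6·3 + 9·7 = 4
h_101 = 6·4 + 9·3 = 7
h_102 = 6·7 + 9·4 = 1
h_103 = 6·1 + 9·7 = 3
h_104 = 6·3 + 9·1 = 5
h_105 = 6·5 + 9·3 = 2
h_106 = 6·2 + 9·5 = 2
h_107 = 6·2 + 9·2 = 8
h_108 = 6·8 + 9·2 = 0
h_109 = 6·0 + 9·8 = 6
h_110 = 6·6 + 9·0 = 3
h_111 = 6·3 + 9·6 = 6
h_112 = 6·6 + 9·3 = 8
h_113 = 6·8 + 9·6 = 3
h_114 = 6·3 + 9·8 = 2
h_115 = 6·2 + 9·3 = 6
h_116 = 6·6 + 9·2 = 10
h_117 = 6·10 + 9·6 = 4
h_118 = 6·4 + 9·10 = 4
h_119 = 6·4 + 9·4 = 5
h_120 = 6·5 + 9·4 = 0
h_121 = 6·0 + 9·5 = 1
h_122 = 6·1 + 9·0 = 6
h_123 = 6·6 + 9·1 = 1
h_124 = 6·1 + 9·6 = 5
h_125 = 6·5 + 9·1 = 6
h_126 = 6·6 + 9·5 = 4
h_127 = 6·4 + 9·6 = 1
h_128 = 6·1 + 9·4 = 9
h_129 = 6·9 + 9·1 = 8
h_130 = 6·8 + 9·9 = 8
h_131 = 6·8 + 9·8 = 10
h_132 = 6·10 + 9·8 = 0
h_133 = 6·0 + 9·10 = 2
h_134 = 6·2 + 9·0 = 1
h_135 = 6·1 + 9·2 = 2
h_136 = 6·2 + 9·1 = 10
h_137 = 6·10 + 9·2 = 1
h_138 = 6·1 + 9·10 = 8
h_139 = 6·8 + 9·1 = 2
h_140 = 6·2 + 9·8 = 7
h_141 = 6·7 + 9·2 = 5
h_142 = 6·5 + 9·7 = 5
h_143 = 6·5 + 9·5 = 9
h_144 = 6·9 + 9·5 = 0
h_145 = 6·0 + 9·9 = 4
h_146 = 6·4 + 9·0 = 2
h_147 = 6·2 + 9·4 = 4

4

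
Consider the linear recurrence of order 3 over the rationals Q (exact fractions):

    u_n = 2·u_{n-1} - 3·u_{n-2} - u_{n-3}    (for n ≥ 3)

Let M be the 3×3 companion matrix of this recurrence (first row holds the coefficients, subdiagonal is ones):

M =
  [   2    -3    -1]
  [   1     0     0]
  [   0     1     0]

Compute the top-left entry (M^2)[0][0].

(M^2)[0][0] is the top entry after applying M 2 times to the unit state (1, 0, 0). Equivalently it is h_{4} for the auxiliary sequence (h_n) obeying the same recurrence with h_2 = 1 and h_i = 0 for 0 ≤ i < 2:
h_3 = 2·1 + -3·0 + -1·0 = 2
h_4 = 2·2 + -3·1 + -1·0 = 1

1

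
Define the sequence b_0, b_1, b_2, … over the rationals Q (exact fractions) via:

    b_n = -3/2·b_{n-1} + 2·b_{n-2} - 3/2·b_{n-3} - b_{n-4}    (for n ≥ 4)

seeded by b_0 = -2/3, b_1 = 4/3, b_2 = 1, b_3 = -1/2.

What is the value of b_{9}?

b_4 = -3/2·-1/2 + 2·1 + -3/2·4/3 + -1·-2/3 = 17/12
b_5 = -3/2·17/12 + 2·-1/2 + -3/2·1 + -1·4/3 = -143/24
b_6 = -3/2·-143/24 + 2·17/12 + -3/2·-1/2 + -1·1 = 553/48
b_7 = -3/2·553/48 + 2·-143/24 + -3/2·17/12 + -1·-1/2 = -2959/96
b_8 = -3/2·-2959/96 + 2·553/48 + -3/2·-143/24 + -1·17/12 = 4915/64
b_9 = -3/2·4915/64 + 2·-2959/96 + -3/2·553/48 + -1·-143/24 = -24085/128

-24085/128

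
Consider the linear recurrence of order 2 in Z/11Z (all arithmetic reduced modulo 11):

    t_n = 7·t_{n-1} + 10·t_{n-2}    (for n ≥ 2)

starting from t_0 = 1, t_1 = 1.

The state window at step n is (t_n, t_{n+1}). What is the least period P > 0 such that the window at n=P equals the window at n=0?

n=0: window = (1, 1)
n=1: window = (1, 6)
n=2: window = (6, 8)
n=3: window = (8, 6)
n=4: window = (6, 1)
n=5: window = (1, 1)
window at n=5 equals window at n=0 → period = 5

5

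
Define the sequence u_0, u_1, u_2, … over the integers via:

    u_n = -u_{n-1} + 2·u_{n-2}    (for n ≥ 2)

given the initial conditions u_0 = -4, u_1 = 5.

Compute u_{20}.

-3145729

u_2 = -1·5 + 2·-4 = -13
u_3 = -1·-13 + 2·5 = 23
u_4 = -1·23 + 2·-13 = -49
u_5 = -1·-49 + 2·23 = 95
u_6 = -1·95 + 2·-49 = -193
u_7 = -1·-193 + 2·95 = 383
u_8 = -1·383 + 2·-193 = -769
u_9 = -1·-769 + 2·383 = 1535
u_10 = -1·1535 + 2·-769 = -3073
u_11 = -1·-3073 + 2·1535 = 6143
u_12 = -1·6143 + 2·-3073 = -12289
u_13 = -1·-12289 + 2·6143 = 24575
u_14 = -1·24575 + 2·-12289 = -49153
u_15 = -1·-49153 + 2·24575 = 98303
u_16 = -1·98303 + 2·-49153 = -196609
u_17 = -1·-196609 + 2·98303 = 393215
u_18 = -1·393215 + 2·-196609 = -786433
u_19 = -1·-786433 + 2·393215 = 1572863
u_20 = -1·1572863 + 2·-786433 = -3145729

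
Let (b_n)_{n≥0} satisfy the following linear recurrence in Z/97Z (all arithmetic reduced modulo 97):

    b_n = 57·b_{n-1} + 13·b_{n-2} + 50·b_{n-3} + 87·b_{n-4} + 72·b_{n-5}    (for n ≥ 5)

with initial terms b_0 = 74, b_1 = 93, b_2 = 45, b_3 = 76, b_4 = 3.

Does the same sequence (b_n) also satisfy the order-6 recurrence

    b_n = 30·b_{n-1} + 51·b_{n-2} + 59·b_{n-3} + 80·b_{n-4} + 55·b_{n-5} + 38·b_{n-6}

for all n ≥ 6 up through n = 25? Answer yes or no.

Terms b_0..b_25: 74, 93, 45, 76, 3, 47, 57, 88, 66, 33, 59, 34, 40, 6, 80, 70, 6, 21, 42, 73, 67, 9, 15, 20, 66, 0
n=6: candidate gives 17, actual b_6 = 57 ✗

no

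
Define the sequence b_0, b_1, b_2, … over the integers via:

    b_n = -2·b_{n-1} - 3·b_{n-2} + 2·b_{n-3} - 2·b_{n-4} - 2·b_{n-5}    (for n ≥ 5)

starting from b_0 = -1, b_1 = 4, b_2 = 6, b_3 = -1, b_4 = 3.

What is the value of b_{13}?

6733

b_5 = -2·3 + -3·-1 + 2·6 + -2·4 + -2·-1 = 3
b_6 = -2·3 + -3·3 + 2·-1 + -2·6 + -2·4 = -37
b_7 = -2·-37 + -3·3 + 2·3 + -2·-1 + -2·6 = 61
b_8 = -2·61 + -3·-37 + 2·3 + -2·3 + -2·-1 = -9
b_9 = -2·-9 + -3·61 + 2·-37 + -2·3 + -2·3 = -251
b_10 = -2·-251 + -3·-9 + 2·61 + -2·-37 + -2·3 = 719
b_11 = -2·719 + -3·-251 + 2·-9 + -2·61 + -2·-37 = -751
b_12 = -2·-751 + -3·719 + 2·-251 + -2·-9 + -2·61 = -1261
b_13 = -2·-1261 + -3·-751 + 2·719 + -2·-251 + -2·-9 = 6733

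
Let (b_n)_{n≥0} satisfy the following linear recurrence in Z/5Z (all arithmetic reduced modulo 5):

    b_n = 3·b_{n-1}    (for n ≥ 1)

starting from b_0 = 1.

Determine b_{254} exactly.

b_1 = 3·1 = 3
b_2 = 3·3 = 4
b_3 = 3·4 = 2
b_4 = 3·2 = 1
(b_4) = (1) = (b_0), so the sequence has period 4.
254 ≡ 2 (mod 4), hence b_254 = b_2 = 4.

4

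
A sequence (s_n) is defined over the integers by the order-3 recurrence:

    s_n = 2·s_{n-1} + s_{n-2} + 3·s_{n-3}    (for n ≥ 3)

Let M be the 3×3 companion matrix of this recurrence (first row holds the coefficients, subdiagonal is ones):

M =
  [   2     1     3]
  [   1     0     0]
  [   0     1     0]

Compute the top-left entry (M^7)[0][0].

855

(M^7)[0][0] is the top entry after applying M 7 times to the unit state (1, 0, 0). Equivalently it is h_{9} for the auxiliary sequence (h_n) obeying the same recurrence with h_2 = 1 and h_i = 0 for 0 ≤ i < 2:
h_3 = 2·1 + 1·0 + 3·0 = 2
h_4 = 2·2 + 1·1 + 3·0 = 5
h_5 = 2·5 + 1·2 + 3·1 = 15
h_6 = 2·15 + 1·5 + 3·2 = 41
h_7 = 2·41 + 1·15 + 3·5 = 112
h_8 = 2·112 + 1·41 + 3·15 = 310
h_9 = 2·310 + 1·112 + 3·41 = 855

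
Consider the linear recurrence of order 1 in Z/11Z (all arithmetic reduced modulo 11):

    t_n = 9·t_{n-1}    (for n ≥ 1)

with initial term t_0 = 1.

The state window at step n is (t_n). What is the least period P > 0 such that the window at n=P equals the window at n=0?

n=0: window = (1)
n=1: window = (9)
n=2: window = (4)
n=3: window = (3)
n=4: window = (5)
n=5: window = (1)
window at n=5 equals window at n=0 → period = 5

5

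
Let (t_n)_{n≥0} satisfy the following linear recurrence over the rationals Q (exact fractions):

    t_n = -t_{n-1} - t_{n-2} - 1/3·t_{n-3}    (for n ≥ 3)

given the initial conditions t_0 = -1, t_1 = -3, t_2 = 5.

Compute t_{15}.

t_3 = -1·5 + -1·-3 + -1/3·-1 = -5/3
t_4 = -1·-5/3 + -1·5 + -1/3·-3 = -7/3
t_5 = -1·-7/3 + -1·-5/3 + -1/3·5 = 7/3
t_6 = -1·7/3 + -1·-7/3 + -1/3·-5/3 = 5/9
t_7 = -1·5/9 + -1·7/3 + -1/3·-7/3 = -19/9
t_8 = -1·-19/9 + -1·5/9 + -1/3·7/3 = 7/9
t_9 = -1·7/9 + -1·-19/9 + -1/3·5/9 = 31/27
t_10 = -1·31/27 + -1·7/9 + -1/3·-19/9 = -11/9
t_11 = -1·-11/9 + -1·31/27 + -1/3·7/9 = -5/27
t_12 = -1·-5/27 + -1·-11/9 + -1/3·31/27 = 83/81
t_13 = -1·83/81 + -1·-5/27 + -1/3·-11/9 = -35/81
t_14 = -1·-35/81 + -1·83/81 + -1/3·-5/27 = -43/81
t_15 = -1·-43/81 + -1·-35/81 + -1/3·83/81 = 151/243

151/243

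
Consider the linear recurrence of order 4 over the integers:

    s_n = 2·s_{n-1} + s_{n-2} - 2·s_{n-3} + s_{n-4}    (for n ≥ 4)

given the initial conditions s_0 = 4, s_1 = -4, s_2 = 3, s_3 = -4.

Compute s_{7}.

18

s_4 = 2·-4 + 1·3 + -2·-4 + 1·4 = 7
s_5 = 2·7 + 1·-4 + -2·3 + 1·-4 = 0
s_6 = 2·0 + 1·7 + -2·-4 + 1·3 = 18
s_7 = 2·18 + 1·0 + -2·7 + 1·-4 = 18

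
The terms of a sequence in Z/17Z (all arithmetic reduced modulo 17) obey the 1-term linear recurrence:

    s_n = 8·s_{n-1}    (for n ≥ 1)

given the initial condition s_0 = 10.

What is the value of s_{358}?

6

s_1 = 8·10 = 12
s_2 = 8·12 = 11
s_3 = 8·11 = 3
s_4 = 8·3 = 7
s_5 = 8·7 = 5
s_6 = 8·5 = 6
s_7 = 8·6 = 14
s_8 = 8·14 = 10
(s_8) = (10) = (s_0), so the sequence has period 8.
358 ≡ 6 (mod 8), hence s_358 = s_6 = 6.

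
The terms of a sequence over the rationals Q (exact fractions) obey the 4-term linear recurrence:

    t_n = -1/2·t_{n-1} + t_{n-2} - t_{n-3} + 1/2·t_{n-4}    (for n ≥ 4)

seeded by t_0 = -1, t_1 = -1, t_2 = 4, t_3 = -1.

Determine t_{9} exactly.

-413/8

t_4 = -1/2·-1 + 1·4 + -1·-1 + 1/2·-1 = 5
t_5 = -1/2·5 + 1·-1 + -1·4 + 1/2·-1 = -8
t_6 = -1/2·-8 + 1·5 + -1·-1 + 1/2·4 = 12
t_7 = -1/2·12 + 1·-8 + -1·5 + 1/2·-1 = -39/2
t_8 = -1/2·-39/2 + 1·12 + -1·-8 + 1/2·5 = 129/4
t_9 = -1/2·129/4 + 1·-39/2 + -1·12 + 1/2·-8 = -413/8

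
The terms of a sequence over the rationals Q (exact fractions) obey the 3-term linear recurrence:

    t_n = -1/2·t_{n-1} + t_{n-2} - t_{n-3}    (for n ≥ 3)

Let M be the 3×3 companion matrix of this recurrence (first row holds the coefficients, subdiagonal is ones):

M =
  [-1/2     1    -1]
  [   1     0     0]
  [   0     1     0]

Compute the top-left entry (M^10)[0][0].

43749/1024

(M^10)[0][0] is the top entry after applying M 10 times to the unit state (1, 0, 0). Equivalently it is h_{12} for the auxiliary sequence (h_n) obeying the same recurrence with h_2 = 1 and h_i = 0 for 0 ≤ i < 2:
h_3 = -1/2·1 + 1·0 + -1·0 = -1/2
h_4 = -1/2·-1/2 + 1·1 + -1·0 = 5/4
h_5 = -1/2·5/4 + 1·-1/2 + -1·1 = -17/8
h_6 = -1/2·-17/8 + 1·5/4 + -1·-1/2 = 45/16
h_7 = -1/2·45/16 + 1·-17/8 + -1·5/4 = -153/32
h_8 = -1/2·-153/32 + 1·45/16 + -1·-17/8 = 469/64
h_9 = -1/2·469/64 + 1·-153/32 + -1·45/16 = -1441/128
h_10 = -1/2·-1441/128 + 1·469/64 + -1·-153/32 = 4541/256
h_11 = -1/2·4541/256 + 1·-1441/128 + -1·469/64 = -14057/512
h_12 = -1/2·-14057/512 + 1·4541/256 + -1·-1441/128 = 43749/1024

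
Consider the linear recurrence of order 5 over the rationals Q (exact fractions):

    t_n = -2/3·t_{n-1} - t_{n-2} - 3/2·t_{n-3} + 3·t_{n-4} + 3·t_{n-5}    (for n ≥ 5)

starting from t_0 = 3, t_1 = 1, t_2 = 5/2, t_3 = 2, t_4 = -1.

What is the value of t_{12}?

t_5 = -2/3·-1 + -1·2 + -3/2·5/2 + 3·1 + 3·3 = 83/12
t_6 = -2/3·83/12 + -1·-1 + -3/2·2 + 3·5/2 + 3·1 = 35/9
t_7 = -2/3·35/9 + -1·83/12 + -3/2·-1 + 3·2 + 3·5/2 = 593/108
t_8 = -2/3·593/108 + -1·35/9 + -3/2·83/12 + 3·-1 + 3·2 = -9671/648
t_9 = -2/3·-9671/648 + -1·593/108 + -3/2·35/9 + 3·83/12 + 3·-1 = 15917/972
t_10 = -2/3·15917/972 + -1·-9671/648 + -3/2·593/108 + 3·35/9 + 3·83/12 = 20549/729
t_11 = -2/3·20549/729 + -1·15917/972 + -3/2·-9671/648 + 3·593/108 + 3·35/9 = 537407/34992
t_12 = -2/3·537407/34992 + -1·20549/729 + -3/2·15917/972 + 3·-9671/648 + 3·593/108 = -4791671/52488

-4791671/52488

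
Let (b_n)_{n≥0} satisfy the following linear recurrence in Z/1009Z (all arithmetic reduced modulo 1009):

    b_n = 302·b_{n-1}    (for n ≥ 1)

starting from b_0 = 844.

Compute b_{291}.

b_1 = 302·844 = 620
b_2 = 302·620 = 575
b_3 = 302·575 = 102
b_4 = 302·102 = 534
b_5 = 302·534 = 837
b_6 = 302·837 = 524
b_7 = 302·524 = 844
(b_7) = (844) = (b_0), so the sequence has period 7.
291 ≡ 4 (mod 7), hence b_291 = b_4 = 534.

534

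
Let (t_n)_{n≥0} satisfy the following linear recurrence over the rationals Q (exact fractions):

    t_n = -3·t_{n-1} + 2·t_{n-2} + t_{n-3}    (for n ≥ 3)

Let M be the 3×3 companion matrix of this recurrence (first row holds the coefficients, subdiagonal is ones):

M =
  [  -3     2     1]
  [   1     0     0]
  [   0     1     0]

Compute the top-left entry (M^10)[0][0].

240566

(M^10)[0][0] is the top entry after applying M 10 times to the unit state (1, 0, 0). Equivalently it is h_{12} for the auxiliary sequence (h_n) obeying the same recurrence with h_2 = 1 and h_i = 0 for 0 ≤ i < 2:
h_3 = -3·1 + 2·0 + 1·0 = -3
h_4 = -3·-3 + 2·1 + 1·0 = 11
h_5 = -3·11 + 2·-3 + 1·1 = -38
h_6 = -3·-38 + 2·11 + 1·-3 = 133
h_7 = -3·133 + 2·-38 + 1·11 = -464
h_8 = -3·-464 + 2·133 + 1·-38 = 1620
h_9 = -3·1620 + 2·-464 + 1·133 = -5655
h_10 = -3·-5655 + 2·1620 + 1·-464 = 19741
h_11 = -3·19741 + 2·-5655 + 1·1620 = -68913
h_12 = -3·-68913 + 2·19741 + 1·-5655 = 240566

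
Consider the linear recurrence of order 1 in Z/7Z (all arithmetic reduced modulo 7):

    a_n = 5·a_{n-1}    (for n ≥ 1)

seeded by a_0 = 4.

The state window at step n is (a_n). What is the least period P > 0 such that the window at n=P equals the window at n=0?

6

n=0: window = (4)
n=1: window = (6)
n=2: window = (2)
n=3: window = (3)
n=4: window = (1)
n=5: window = (5)
n=6: window = (4)
window at n=6 equals window at n=0 → period = 6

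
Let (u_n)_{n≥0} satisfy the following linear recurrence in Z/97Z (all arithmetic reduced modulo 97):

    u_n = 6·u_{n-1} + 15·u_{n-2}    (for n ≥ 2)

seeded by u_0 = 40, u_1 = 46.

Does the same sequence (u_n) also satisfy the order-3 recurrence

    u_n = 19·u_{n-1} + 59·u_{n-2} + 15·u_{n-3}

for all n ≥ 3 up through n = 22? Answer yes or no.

no

Terms u_0..u_22: 40, 46, 3, 29, 25, 3, 5, 75, 40, 7, 60, 77, 4, 15, 53, 58, 76, 65, 75, 67, 72, 79, 2
n=3: candidate gives 73, actual u_3 = 29 ✗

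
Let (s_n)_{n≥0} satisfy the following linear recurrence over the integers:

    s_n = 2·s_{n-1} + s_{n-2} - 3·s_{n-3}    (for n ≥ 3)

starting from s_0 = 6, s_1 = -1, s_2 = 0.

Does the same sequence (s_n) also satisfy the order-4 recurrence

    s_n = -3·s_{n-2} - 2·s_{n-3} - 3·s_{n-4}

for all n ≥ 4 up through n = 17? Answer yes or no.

no

Terms s_0..s_17: 6, -1, 0, -19, -35, -89, -156, -296, -481, -790, -1173, -1693, -2189, -2552, -2214, -413, 4616, 15461
n=4: candidate gives -16, actual s_4 = -35 ✗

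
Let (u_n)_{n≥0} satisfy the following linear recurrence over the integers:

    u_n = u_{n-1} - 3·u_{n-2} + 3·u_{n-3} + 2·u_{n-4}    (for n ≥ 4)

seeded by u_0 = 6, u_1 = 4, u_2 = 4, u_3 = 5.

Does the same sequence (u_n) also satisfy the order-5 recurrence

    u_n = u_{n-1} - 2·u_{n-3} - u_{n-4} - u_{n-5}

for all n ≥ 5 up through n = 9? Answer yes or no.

Terms u_0..u_9: 6, 4, 4, 5, 17, 22, -6, -11, 107, 166
n=5: candidate gives -1, actual u_5 = 22 ✗

no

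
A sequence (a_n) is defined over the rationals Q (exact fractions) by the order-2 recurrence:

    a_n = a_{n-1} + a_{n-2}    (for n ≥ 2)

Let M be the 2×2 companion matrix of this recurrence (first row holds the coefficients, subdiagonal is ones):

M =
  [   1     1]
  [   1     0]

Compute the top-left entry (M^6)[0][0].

(M^6)[0][0] is the top entry after applying M 6 times to the unit state (1, 0). Equivalently it is h_{7} for the auxiliary sequence (h_n) obeying the same recurrence with h_1 = 1 and h_i = 0 for 0 ≤ i < 1:
h_2 = 1·1 + 1·0 = 1
h_3 = 1·1 + 1·1 = 2
h_4 = 1·2 + 1·1 = 3
h_5 = 1·3 + 1·2 = 5
h_6 = 1·5 + 1·3 = 8
h_7 = 1·8 + 1·5 = 13

13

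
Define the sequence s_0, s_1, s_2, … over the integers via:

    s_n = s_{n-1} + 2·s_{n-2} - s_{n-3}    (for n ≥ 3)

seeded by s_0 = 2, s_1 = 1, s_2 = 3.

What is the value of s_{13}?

s_3 = 1·3 + 2·1 + -1·2 = 3
s_4 = 1·3 + 2·3 + -1·1 = 8
s_5 = 1·8 + 2·3 + -1·3 = 11
s_6 = 1·11 + 2·8 + -1·3 = 24
s_7 = 1·24 + 2·11 + -1·8 = 38
s_8 = 1·38 + 2·24 + -1·11 = 75
s_9 = 1·75 + 2·38 + -1·24 = 127
s_10 = 1·127 + 2·75 + -1·38 = 239
s_11 = 1·239 + 2·127 + -1·75 = 418
s_12 = 1·418 + 2·239 + -1·127 = 769
s_13 = 1·769 + 2·418 + -1·239 = 1366

1366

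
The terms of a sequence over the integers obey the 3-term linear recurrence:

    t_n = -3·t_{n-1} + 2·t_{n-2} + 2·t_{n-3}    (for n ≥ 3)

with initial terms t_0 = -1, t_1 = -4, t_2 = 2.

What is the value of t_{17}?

t_3 = -3·2 + 2·-4 + 2·-1 = -16
t_4 = -3·-16 + 2·2 + 2·-4 = 44
t_5 = -3·44 + 2·-16 + 2·2 = -160
t_6 = -3·-160 + 2·44 + 2·-16 = 536
t_7 = -3·536 + 2·-160 + 2·44 = -1840
t_8 = -3·-1840 + 2·536 + 2·-160 = 6272
t_9 = -3·6272 + 2·-1840 + 2·536 = -21424
t_10 = -3·-21424 + 2·6272 + 2·-1840 = 73136
t_11 = -3·73136 + 2·-21424 + 2·6272 = -249712
t_12 = -3·-249712 + 2·73136 + 2·-21424 = 852560
t_13 = -3·852560 + 2·-249712 + 2·73136 = -2910832
t_14 = -3·-2910832 + 2·852560 + 2·-249712 = 9938192
t_15 = -3·9938192 + 2·-2910832 + 2·852560 = -33931120
t_16 = -3·-33931120 + 2·9938192 + 2·-2910832 = 115848080
t_17 = -3·115848080 + 2·-33931120 + 2·9938192 = -395530096

-395530096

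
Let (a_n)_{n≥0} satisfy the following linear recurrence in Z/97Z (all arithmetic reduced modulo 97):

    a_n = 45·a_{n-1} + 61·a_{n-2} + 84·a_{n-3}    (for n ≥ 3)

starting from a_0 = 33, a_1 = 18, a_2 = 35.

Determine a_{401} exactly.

a_3 = 45·35 + 61·18 + 84·33 = 13
a_4 = 45·13 + 61·35 + 84·18 = 61
a_5 = 45·61 + 61·13 + 84·35 = 76
a_6 = 45·76 + 61·61 + 84·13 = 85
a_7 = 45·85 + 61·76 + 84·61 = 5
a_8 = 45·5 + 61·85 + 84·76 = 57
Continuing the recurrence:
  a_9 = 19;  a_10 = 96;  a_11 = 82;  a_12 = 84;  a_13 = 65;  a_14 = 96
  a_15 = 15;  a_16 = 60;  a_17 = 39;  a_18 = 79;  a_19 = 13;  a_20 = 47
  a_21 = 38;  a_22 = 43;  a_23 = 53;  a_24 = 52;  a_25 = 67;  a_26 = 66
  a_27 = 76;  a_28 = 76;  a_29 = 20;  a_30 = 86;  a_31 = 28;  a_32 = 38
  a_33 = 69;  a_34 = 15;  a_35 = 25;  a_36 = 76;  a_37 = 94;  a_38 = 5
  a_39 = 24;  a_40 = 66;  a_41 = 4;  a_42 = 14;  a_43 = 16;  a_44 = 67
  a_45 = 26;  a_46 = 5;  a_47 = 67;  a_48 = 72;  a_49 = 84;  a_50 = 26
  a_51 = 23;  a_52 = 74;  a_53 = 30;  a_54 = 36;  a_55 = 63;  a_56 = 82
  a_57 = 81;  a_58 = 68;  a_59 = 48;  a_60 = 17;  a_61 = 93;  a_62 = 39
  a_63 = 29;  a_64 = 50;  a_65 = 20;  a_66 = 81;  a_67 = 44;  a_68 = 65
  a_69 = 94;  a_70 = 57;  a_71 = 82;  a_72 = 28;  a_73 = 89;  a_74 = 88
  a_75 = 4;  a_76 = 26;  a_77 = 76;  a_78 = 7;  a_79 = 54;  a_80 = 26
  a_81 = 8;  a_82 = 80;  a_83 = 64;  a_84 = 90;  a_85 = 27;  a_86 = 53
  a_87 = 49;  a_88 = 43;  a_89 = 64;  a_90 = 16;  a_91 = 88;  a_92 = 30
  a_93 = 11;  a_94 = 17;  a_95 = 76;  a_96 = 46;  a_97 = 83;  a_98 = 24
  a_99 = 16;  a_100 = 38;  a_101 = 46;  a_102 = 9;  a_103 = 1;  a_104 = 93
  a_105 = 55;  a_106 = 84;  a_107 = 9;  a_108 = 61;  a_109 = 68;  a_110 = 68
  a_111 = 13;  a_112 = 66;  a_113 = 66;  a_114 = 37;  a_115 = 80;  a_116 = 52
  a_117 = 46;  a_118 = 31;  a_119 = 33;  a_120 = 62;  a_121 = 35;  a_122 = 78
  a_123 = 86;  a_124 = 25;  a_125 = 22;  a_126 = 39;  a_127 = 56;  a_128 = 54
  a_129 = 4;  a_130 = 30;  a_131 = 19;  a_132 = 14;  a_133 = 41;  a_134 = 27
  a_135 = 42;  a_136 = 94;  a_137 = 39;  a_138 = 56;  a_139 = 88;  a_140 = 79
  a_141 = 47;  a_142 = 67;  a_143 = 5;  a_144 = 15;  a_145 = 12;  a_146 = 32
  a_147 = 37;  a_148 = 66;  a_149 = 58;  a_150 = 44;  a_151 = 4;  a_152 = 73
  a_153 = 47;  a_154 = 17;  a_155 = 64;  a_156 = 8;  a_157 = 66;  a_158 = 7
  a_159 = 66;  a_160 = 17;  a_161 = 44;  a_162 = 25;  a_163 = 96;  a_164 = 35
  a_165 = 25;  a_166 = 72;  a_167 = 42;  a_168 = 40;  a_169 = 31;  a_170 = 88
  a_171 = 93;  a_172 = 32;  a_173 = 52;  a_174 = 76;  a_175 = 65;  a_176 = 95
  a_177 = 74;  a_178 = 35;  a_179 = 4;  a_180 = 92;  a_181 = 49;  a_182 = 5
  a_183 = 78;  a_184 = 74;  a_185 = 69;  a_186 = 9;  a_187 = 63;  a_188 = 62
  a_189 = 17;  a_190 = 42;  a_191 = 84;  a_192 = 10;  a_193 = 81;  a_194 = 59
  a_195 = 94;  a_196 = 83;  a_197 = 69;  a_198 = 59;  a_199 = 62;  a_200 = 60
  a_201 = 89;  a_202 = 69;  a_203 = 91;  a_204 = 66;  a_205 = 58;  a_206 = 21
  a_207 = 36;  a_208 = 13;  a_209 = 83;  a_210 = 83;  a_211 = 93;  a_212 = 21
  a_213 = 10;  a_214 = 37;  a_215 = 62;  a_216 = 67;  a_217 = 11;  a_218 = 90
  a_219 = 67;  a_220 = 20;  a_221 = 34;  a_222 = 36;  a_223 = 39;  a_224 = 17
  a_225 = 57;  a_226 = 88;  a_227 = 38;  a_228 = 32;  a_229 = 92;  a_230 = 69
  a_231 = 56;  a_232 = 4;  a_233 = 80;  a_234 = 12;  a_235 = 33;  a_236 = 13
  a_237 = 17;  a_238 = 62;  a_239 = 69;  a_240 = 70;  a_241 = 54;  a_242 = 80
  a_243 = 67;  a_244 = 15;  a_245 = 36;  a_246 = 15;  a_247 = 57;  a_248 = 5
  a_249 = 15;  a_250 = 45;  a_251 = 62;  a_252 = 5;  a_253 = 27;  a_254 = 35
  a_255 = 53;  a_256 = 95;  a_257 = 69;  a_258 = 63;  a_259 = 86;  a_260 = 26
  a_261 = 68;  a_262 = 36;  a_263 = 95;  a_264 = 58;  a_265 = 80;  a_266 = 83
  a_267 = 4;  a_268 = 32;  a_269 = 23;  a_270 = 25;  a_271 = 75;  a_272 = 42
  a_273 = 29;  a_274 = 79;  a_275 = 25;  a_276 = 38;  a_277 = 74;  a_278 = 85
  a_279 = 85;  a_280 = 94;  a_281 = 65;  a_282 = 85;  a_283 = 69;  a_284 = 73
  a_285 = 84;  a_286 = 61;  a_287 = 33;  a_288 = 40;  a_289 = 13;  a_290 = 74
  a_291 = 14;  a_292 = 28;  a_293 = 85;  a_294 = 16;  a_295 = 12;  a_296 = 23
  a_297 = 7;  a_298 = 10;  a_299 = 93;  a_300 = 48;  a_301 = 40;  a_302 = 27
  a_303 = 24;  a_304 = 73;  a_305 = 33;  a_306 = 0;  a_307 = 94;  a_308 = 18
  a_309 = 45;  a_310 = 58;  a_311 = 77;  a_312 = 16;  a_313 = 7;  a_314 = 96
  a_315 = 77;  a_316 = 15;  a_317 = 50;  a_318 = 30;  a_319 = 34;  a_320 = 91
  a_321 = 56;  a_322 = 63;  a_323 = 24;  a_324 = 24;  a_325 = 76;  a_326 = 13
  a_327 = 59;  a_328 = 35;  a_329 = 58;  a_330 = 1;  a_331 = 24;  a_332 = 96
  a_333 = 48;  a_334 = 41;  a_335 = 33;  a_336 = 64;  a_337 = 92;  a_338 = 49
  a_339 = 1;  a_340 = 92;  a_341 = 72;  a_342 = 12;  a_343 = 50;  a_344 = 9
  a_345 = 1;  a_346 = 41;  a_347 = 43;  a_348 = 58;  a_349 = 44;  a_350 = 12
  a_351 = 45;  a_352 = 51;  a_353 = 34;  a_354 = 79;  a_355 = 19;  a_356 = 91
  a_357 = 56;  a_358 = 64;  a_359 = 69;  a_360 = 73;  a_361 = 66;  a_362 = 27
  a_363 = 24;  a_364 = 26;  a_365 = 52;  a_366 = 25;  a_367 = 79;  a_368 = 39
  a_369 = 41;  a_370 = 93;  a_371 = 68;  a_372 = 52;  a_373 = 41;  a_374 = 59
  a_375 = 18;  a_376 = 93;  a_377 = 54;  a_378 = 12;  a_379 = 6;  a_380 = 9
  a_381 = 33;  a_382 = 16;  a_383 = 94;  a_384 = 24;  a_385 = 10;  a_386 = 13
  a_387 = 10;  a_388 = 46;  a_389 = 86;  a_390 = 47;  a_391 = 70;  a_392 = 49
  a_393 = 44;  a_394 = 82;  a_395 = 14;  a_396 = 16;  a_397 = 23;  a_398 = 83
  a_399 = 80
a_400 = 45·80 + 61·83 + 84·23 = 22
a_401 = 45·22 + 61·80 + 84·83 = 38

38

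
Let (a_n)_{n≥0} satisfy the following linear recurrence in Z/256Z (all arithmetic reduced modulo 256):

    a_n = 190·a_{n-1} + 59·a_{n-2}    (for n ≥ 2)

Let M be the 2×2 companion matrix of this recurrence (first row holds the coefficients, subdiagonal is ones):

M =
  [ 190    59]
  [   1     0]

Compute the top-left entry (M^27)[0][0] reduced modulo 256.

(M^27)[0][0] is the top entry after applying M 27 times to the unit state (1, 0). Equivalently it is h_{28} for the auxiliary sequence (h_n) obeying the same recurrence with h_1 = 1 and h_i = 0 for 0 ≤ i < 1:
h_2 = 190·1 + 59·0 = 190
h_3 = 190·190 + 59·1 = 63
h_4 = 190·63 + 59·190 = 140
h_5 = 190·140 + 59·63 = 109
h_6 = 190·109 + 59·140 = 42
h_7 = 190·42 + 59·109 = 75
h_8 = 190·75 + 59·42 = 88
h_9 = 190·88 + 59·75 = 153
h_10 = 190·153 + 59·88 = 214
h_11 = 190·214 + 59·153 = 23
h_12 = 190·23 + 59·214 = 100
h_13 = 190·100 + 59·23 = 133
h_14 = 190·133 + 59·100 = 194
h_15 = 190·194 + 59·133 = 163
h_16 = 190·163 + 59·194 = 176
h_17 = 190·176 + 59·163 = 49
h_18 = 190·49 + 59·176 = 238
h_19 = 190·238 + 59·49 = 239
h_20 = 190·239 + 59·238 = 60
h_21 = 190·60 + 59·239 = 157
h_22 = 190·157 + 59·60 = 90
h_23 = 190·90 + 59·157 = 251
h_24 = 190·251 + 59·90 = 8
h_25 = 190·8 + 59·251 = 201
h_26 = 190·201 + 59·8 = 6
h_27 = 190·6 + 59·201 = 199
h_28 = 190·199 + 59·6 = 20

20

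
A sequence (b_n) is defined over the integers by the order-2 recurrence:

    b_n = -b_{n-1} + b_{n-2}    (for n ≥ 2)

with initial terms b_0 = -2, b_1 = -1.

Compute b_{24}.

-10946

b_2 = -1·-1 + 1·-2 = -1
b_3 = -1·-1 + 1·-1 = 0
b_4 = -1·0 + 1·-1 = -1
b_5 = -1·-1 + 1·0 = 1
b_6 = -1·1 + 1·-1 = -2
b_7 = -1·-2 + 1·1 = 3
b_8 = -1·3 + 1·-2 = -5
b_9 = -1·-5 + 1·3 = 8
b_10 = -1·8 + 1·-5 = -13
b_11 = -1·-13 + 1·8 = 21
b_12 = -1·21 + 1·-13 = -34
b_13 = -1·-34 + 1·21 = 55
b_14 = -1·55 + 1·-34 = -89
b_15 = -1·-89 + 1·55 = 144
b_16 = -1·144 + 1·-89 = -233
b_17 = -1·-233 + 1·144 = 377
b_18 = -1·377 + 1·-233 = -610
b_19 = -1·-610 + 1·377 = 987
b_20 = -1·987 + 1·-610 = -1597
b_21 = -1·-1597 + 1·987 = 2584
b_22 = -1·2584 + 1·-1597 = -4181
b_23 = -1·-4181 + 1·2584 = 6765
b_24 = -1·6765 + 1·-4181 = -10946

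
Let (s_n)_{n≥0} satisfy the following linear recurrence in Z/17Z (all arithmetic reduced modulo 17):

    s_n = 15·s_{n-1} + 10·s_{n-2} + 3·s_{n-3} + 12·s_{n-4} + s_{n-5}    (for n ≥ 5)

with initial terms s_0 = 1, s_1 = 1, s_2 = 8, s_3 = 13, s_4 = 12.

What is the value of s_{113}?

15

s_5 = 15·12 + 10·13 + 3·8 + 12·1 + 1·1 = 7
s_6 = 15·7 + 10·12 + 3·13 + 12·8 + 1·1 = 4
s_7 = 15·4 + 10·7 + 3·12 + 12·13 + 1·8 = 7
s_8 = 15·7 + 10·4 + 3·7 + 12·12 + 1·13 = 0
s_9 = 15·0 + 10·7 + 3·4 + 12·7 + 1·12 = 8
s_10 = 15·8 + 10·0 + 3·7 + 12·4 + 1·7 = 9
Continuing the recurrence:
  s_11 = 14;  s_12 = 8;  s_13 = 9;  s_14 = 16;  s_15 = 4;  s_16 = 0
  s_17 = 0;  s_18 = 9;  s_19 = 12;  s_20 = 2;  s_21 = 7;  s_22 = 14
  s_23 = 14;  s_24 = 16;  s_25 = 15;  s_26 = 7;  s_27 = 9;  s_28 = 14
  s_29 = 7;  s_30 = 14;  s_31 = 12;  s_32 = 8;  s_33 = 6;  s_34 = 7
  s_35 = 7;  s_36 = 12;  s_37 = 11;  s_38 = 5;  s_39 = 6;  s_40 = 1
  s_41 = 13;  s_42 = 5;  s_43 = 13;  s_44 = 13;  s_45 = 4;  s_46 = 13
  s_47 = 10;  s_48 = 2;  s_49 = 9;  s_50 = 5;  s_51 = 15;  s_52 = 13
  s_53 = 11;  s_54 = 1;  s_55 = 9;  s_56 = 9;  s_57 = 16;  s_58 = 6
  s_59 = 12;  s_60 = 14;  s_61 = 5;  s_62 = 16;  s_63 = 6;  s_64 = 3
  s_65 = 6;  s_66 = 12;  s_67 = 14;  s_68 = 16;  s_69 = 15;  s_70 = 16
  s_71 = 6;  s_72 = 8;  s_73 = 16;  s_74 = 1;  s_75 = 15;  s_76 = 11
  s_77 = 8;  s_78 = 14;  s_79 = 11;  s_80 = 0;  s_81 = 4;  s_82 = 14
  s_83 = 5;  s_84 = 0;  s_85 = 4;  s_86 = 9;  s_87 = 11;  s_88 = 0
  s_89 = 15;  s_90 = 13;  s_91 = 10;  s_92 = 13;  s_93 = 4;  s_94 = 0
  s_95 = 8;  s_96 = 9;  s_97 = 4;  s_98 = 8;  s_99 = 11;  s_100 = 16
  s_101 = 6;  s_102 = 9;  s_103 = 9;  s_104 = 4;  s_105 = 10;  s_106 = 8
  s_107 = 9;  s_108 = 13;  s_109 = 8;  s_110 = 9;  s_111 = 13
s_112 = 15·13 + 10·9 + 3·8 + 12·13 + 1·9 = 15
s_113 = 15·15 + 10·13 + 3·9 + 12·8 + 1·13 = 15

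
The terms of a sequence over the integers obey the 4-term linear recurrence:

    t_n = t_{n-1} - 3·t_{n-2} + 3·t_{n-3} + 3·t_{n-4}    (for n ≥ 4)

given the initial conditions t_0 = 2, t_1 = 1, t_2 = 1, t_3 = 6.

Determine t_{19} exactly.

-3786

t_4 = 1·6 + -3·1 + 3·1 + 3·2 = 12
t_5 = 1·12 + -3·6 + 3·1 + 3·1 = 0
t_6 = 1·0 + -3·12 + 3·6 + 3·1 = -15
t_7 = 1·-15 + -3·0 + 3·12 + 3·6 = 39
t_8 = 1·39 + -3·-15 + 3·0 + 3·12 = 120
t_9 = 1·120 + -3·39 + 3·-15 + 3·0 = -42
t_10 = 1·-42 + -3·120 + 3·39 + 3·-15 = -330
t_11 = 1·-330 + -3·-42 + 3·120 + 3·39 = 273
t_12 = 1·273 + -3·-330 + 3·-42 + 3·120 = 1497
t_13 = 1·1497 + -3·273 + 3·-330 + 3·-42 = -438
t_14 = 1·-438 + -3·1497 + 3·273 + 3·-330 = -5100
t_15 = 1·-5100 + -3·-438 + 3·1497 + 3·273 = 1524
t_16 = 1·1524 + -3·-5100 + 3·-438 + 3·1497 = 20001
t_17 = 1·20001 + -3·1524 + 3·-5100 + 3·-438 = -1185
t_18 = 1·-1185 + -3·20001 + 3·1524 + 3·-5100 = -71916
t_19 = 1·-71916 + -3·-1185 + 3·20001 + 3·1524 = -3786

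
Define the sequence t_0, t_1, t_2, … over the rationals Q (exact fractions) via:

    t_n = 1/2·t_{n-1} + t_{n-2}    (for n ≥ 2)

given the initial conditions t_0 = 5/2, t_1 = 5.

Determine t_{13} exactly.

172415/2048

t_2 = 1/2·5 + 1·5/2 = 5
t_3 = 1/2·5 + 1·5 = 15/2
t_4 = 1/2·15/2 + 1·5 = 35/4
t_5 = 1/2·35/4 + 1·15/2 = 95/8
t_6 = 1/2·95/8 + 1·35/4 = 235/16
t_7 = 1/2·235/16 + 1·95/8 = 615/32
t_8 = 1/2·615/32 + 1·235/16 = 1555/64
t_9 = 1/2·1555/64 + 1·615/32 = 4015/128
t_10 = 1/2·4015/128 + 1·1555/64 = 10235/256
t_11 = 1/2·10235/256 + 1·4015/128 = 26295/512
t_12 = 1/2·26295/512 + 1·10235/256 = 67235/1024
t_13 = 1/2·67235/1024 + 1·26295/512 = 172415/2048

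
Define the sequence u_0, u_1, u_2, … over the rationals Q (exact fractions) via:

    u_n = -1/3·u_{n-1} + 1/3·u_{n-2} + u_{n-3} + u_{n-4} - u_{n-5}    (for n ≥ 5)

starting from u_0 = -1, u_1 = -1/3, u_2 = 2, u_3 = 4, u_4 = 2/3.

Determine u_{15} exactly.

u_5 = -1/3·2/3 + 1/3·4 + 1·2 + 1·-1/3 + -1·-1 = 34/9
u_6 = -1/3·34/9 + 1/3·2/3 + 1·4 + 1·2 + -1·-1/3 = 143/27
u_7 = -1/3·143/27 + 1/3·34/9 + 1·2/3 + 1·4 + -1·2 = 175/81
u_8 = -1/3·175/81 + 1/3·143/27 + 1·34/9 + 1·2/3 + -1·4 = 362/243
u_9 = -1/3·362/243 + 1/3·175/81 + 1·143/27 + 1·34/9 + -1·2/3 = 6292/729
u_10 = -1/3·6292/729 + 1/3·362/243 + 1·175/81 + 1·143/27 + -1·34/9 = 2840/2187
u_11 = -1/3·2840/2187 + 1/3·6292/729 + 1·362/243 + 1·175/81 + -1·143/27 = 5236/6561
u_12 = -1/3·5236/6561 + 1/3·2840/2187 + 1·6292/729 + 1·362/243 + -1·175/81 = 159965/19683
u_13 = -1/3·159965/19683 + 1/3·5236/6561 + 1·2840/2187 + 1·6292/729 + -1·362/243 = 354109/59049
u_14 = -1/3·354109/59049 + 1/3·159965/19683 + 1·5236/6561 + 1·2840/2187 + -1·6292/729 = -1031758/177147
u_15 = -1/3·-1031758/177147 + 1/3·354109/59049 + 1·159965/19683 + 1·5236/6561 + -1·2840/2187 = 6147136/531441

6147136/531441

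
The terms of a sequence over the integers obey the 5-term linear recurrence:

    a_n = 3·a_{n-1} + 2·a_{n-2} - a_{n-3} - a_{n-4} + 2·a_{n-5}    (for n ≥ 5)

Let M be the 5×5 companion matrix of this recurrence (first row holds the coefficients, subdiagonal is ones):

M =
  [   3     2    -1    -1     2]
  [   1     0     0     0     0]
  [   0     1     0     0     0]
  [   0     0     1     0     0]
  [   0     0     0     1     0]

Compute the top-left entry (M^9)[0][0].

67586

(M^9)[0][0] is the top entry after applying M 9 times to the unit state (1, 0, 0, 0, 0). Equivalently it is h_{13} for the auxiliary sequence (h_n) obeying the same recurrence with h_4 = 1 and h_i = 0 for 0 ≤ i < 4:
h_5 = 3·1 + 2·0 + -1·0 + -1·0 + 2·0 = 3
h_6 = 3·3 + 2·1 + -1·0 + -1·0 + 2·0 = 11
h_7 = 3·11 + 2·3 + -1·1 + -1·0 + 2·0 = 38
h_8 = 3·38 + 2·11 + -1·3 + -1·1 + 2·0 = 132
h_9 = 3·132 + 2·38 + -1·11 + -1·3 + 2·1 = 460
h_10 = 3·460 + 2·132 + -1·38 + -1·11 + 2·3 = 1601
h_11 = 3·1601 + 2·460 + -1·132 + -1·38 + 2·11 = 5575
h_12 = 3·5575 + 2·1601 + -1·460 + -1·132 + 2·38 = 19411
h_13 = 3·19411 + 2·5575 + -1·1601 + -1·460 + 2·132 = 67586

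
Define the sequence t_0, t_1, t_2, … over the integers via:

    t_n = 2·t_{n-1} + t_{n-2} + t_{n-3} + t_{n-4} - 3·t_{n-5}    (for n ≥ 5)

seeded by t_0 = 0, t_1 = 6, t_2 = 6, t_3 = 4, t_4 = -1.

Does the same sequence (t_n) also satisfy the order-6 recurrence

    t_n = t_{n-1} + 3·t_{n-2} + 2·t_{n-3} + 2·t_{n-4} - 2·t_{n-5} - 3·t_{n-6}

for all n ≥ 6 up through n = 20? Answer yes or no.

Terms t_0..t_20: 0, 6, 6, 4, -1, 14, 19, 37, 94, 261, 630, 1595, 4064, 10332, 26170, 66441, 168663, 428077, 1086432, 2757535, 6998919
n=6: candidate gives 19, actual t_6 = 19 ✓
n=7: candidate gives 37, actual t_7 = 37 ✓
n=8: candidate gives 94, actual t_8 = 94 ✓
n=9: candidate gives 261, actual t_9 = 261 ✓
n=10: candidate gives 630, actual t_10 = 630 ✓
n=11: candidate gives 1595, actual t_11 = 1595 ✓
n=12: candidate gives 4064, actual t_12 = 4064 ✓
n=13: candidate gives 10332, actual t_13 = 10332 ✓
n=14: candidate gives 26170, actual t_14 = 26170 ✓
n=15: candidate gives 66441, actual t_15 = 66441 ✓
n=16: candidate gives 168663, actual t_16 = 168663 ✓
n=17: candidate gives 428077, actual t_17 = 428077 ✓
n=18: candidate gives 1086432, actual t_18 = 1086432 ✓
n=19: candidate gives 2757535, actual t_19 = 2757535 ✓
n=20: candidate gives 6998919, actual t_20 = 6998919 ✓

yes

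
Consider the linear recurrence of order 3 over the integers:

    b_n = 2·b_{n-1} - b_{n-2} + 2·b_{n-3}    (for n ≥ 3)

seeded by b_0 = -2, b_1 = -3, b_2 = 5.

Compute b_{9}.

b_3 = 2·5 + -1·-3 + 2·-2 = 9
b_4 = 2·9 + -1·5 + 2·-3 = 7
b_5 = 2·7 + -1·9 + 2·5 = 15
b_6 = 2·15 + -1·7 + 2·9 = 41
b_7 = 2·41 + -1·15 + 2·7 = 81
b_8 = 2·81 + -1·41 + 2·15 = 151
b_9 = 2·151 + -1·81 + 2·41 = 303

303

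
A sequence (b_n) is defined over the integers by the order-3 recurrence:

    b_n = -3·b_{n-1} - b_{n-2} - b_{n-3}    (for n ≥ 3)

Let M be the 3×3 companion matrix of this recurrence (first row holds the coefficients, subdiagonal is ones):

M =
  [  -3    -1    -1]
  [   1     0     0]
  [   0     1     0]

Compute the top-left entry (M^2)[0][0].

8

(M^2)[0][0] is the top entry after applying M 2 times to the unit state (1, 0, 0). Equivalently it is h_{4} for the auxiliary sequence (h_n) obeying the same recurrence with h_2 = 1 and h_i = 0 for 0 ≤ i < 2:
h_3 = -3·1 + -1·0 + -1·0 = -3
h_4 = -3·-3 + -1·1 + -1·0 = 8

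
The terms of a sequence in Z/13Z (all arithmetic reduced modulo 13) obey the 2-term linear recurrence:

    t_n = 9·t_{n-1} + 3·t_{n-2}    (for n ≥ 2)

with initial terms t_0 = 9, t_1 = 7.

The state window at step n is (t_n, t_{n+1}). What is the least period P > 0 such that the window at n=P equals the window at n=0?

n=0: window = (9, 7)
n=1: window = (7, 12)
n=2: window = (12, 12)
n=3: window = (12, 1)
n=4: window = (1, 6)
n=5: window = (6, 5)
n=6: window = (5, 11)
n=7: window = (11, 10)
n=8: window = (10, 6)
n=9: window = (6, 6)
n=10: window = (6, 7)
n=11: window = (7, 3)
n=12: window = (3, 9)
n=13: window = (9, 12)
n=14: window = (12, 5)
n=15: window = (5, 3)
n=16: window = (3, 3)
n=17: window = (3, 10)
n=18: window = (10, 8)
n=19: window = (8, 11)
n=20: window = (11, 6)
n=21: window = (6, 9)
n=22: window = (9, 8)
n=23: window = (8, 8)
n=24: window = (8, 5)
n=25: window = (5, 4)
n=26: window = (4, 12)
n=27: window = (12, 3)
n=28: window = (3, 11)
n=29: window = (11, 4)
n=30: window = (4, 4)
n=31: window = (4, 9)
n=32: window = (9, 2)
n=33: window = (2, 6)
n=34: window = (6, 8)
n=35: window = (8, 12)
n=36: window = (12, 2)
n=37: window = (2, 2)
n=38: window = (2, 11)
n=39: window = (11, 1)
n=40: window = (1, 3)
…
n=82: window = (12, 10)
n=83: window = (10, 9)
n=84: window = (9, 7)
window at n=84 equals window at n=0 → period = 84

84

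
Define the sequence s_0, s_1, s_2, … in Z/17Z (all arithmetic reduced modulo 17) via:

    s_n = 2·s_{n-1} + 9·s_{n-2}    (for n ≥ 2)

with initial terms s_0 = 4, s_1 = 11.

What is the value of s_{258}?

s_2 = 2·11 + 9·4 = 7
s_3 = 2·7 + 9·11 = 11
s_4 = 2·11 + 9·7 = 0
s_5 = 2·0 + 9·11 = 14
s_6 = 2·14 + 9·0 = 11
s_7 = 2·11 + 9·14 = 12
Continuing the recurrence:
  s_8 = 4;  s_9 = 14;  s_10 = 13;  s_11 = 16;  s_12 = 13;  s_13 = 0
  s_14 = 15;  s_15 = 13;  s_16 = 8;  s_17 = 14;  s_18 = 15;  s_19 = 3
  s_20 = 5;  s_21 = 3;  s_22 = 0;  s_23 = 10;  s_24 = 3;  s_25 = 11
  s_26 = 15;  s_27 = 10;  s_28 = 2;  s_29 = 9;  s_30 = 2;  s_31 = 0
  s_32 = 1;  s_33 = 2;  s_34 = 13;  s_35 = 10;  s_36 = 1;  s_37 = 7
  s_38 = 6;  s_39 = 7;  s_40 = 0;  s_41 = 12;  s_42 = 7;  s_43 = 3
  s_44 = 1;  s_45 = 12;  s_46 = 16;  s_47 = 4;  s_48 = 16;  s_49 = 0
  s_50 = 8;  s_51 = 16;  s_52 = 2;  s_53 = 12;  s_54 = 8;  s_55 = 5
  s_56 = 14;  s_57 = 5;  s_58 = 0;  s_59 = 11;  s_60 = 5;  s_61 = 7
  s_62 = 8;  s_63 = 11;  s_64 = 9;  s_65 = 15;  s_66 = 9;  s_67 = 0
  s_68 = 13;  s_69 = 9;  s_70 = 16;  s_71 = 11;  s_72 = 13;  s_73 = 6
  s_74 = 10;  s_75 = 6;  s_76 = 0;  s_77 = 3;  s_78 = 6;  s_79 = 5
  s_80 = 13;  s_81 = 3;  s_82 = 4;  s_83 = 1;  s_84 = 4;  s_85 = 0
  s_86 = 2;  s_87 = 4;  s_88 = 9;  s_89 = 3;  s_90 = 2;  s_91 = 14
  s_92 = 12;  s_93 = 14;  s_94 = 0;  s_95 = 7;  s_96 = 14;  s_97 = 6
  s_98 = 2;  s_99 = 7;  s_100 = 15;  s_101 = 8;  s_102 = 15;  s_103 = 0
  s_104 = 16;  s_105 = 15;  s_106 = 4;  s_107 = 7;  s_108 = 16;  s_109 = 10
  s_110 = 11;  s_111 = 10;  s_112 = 0;  s_113 = 5;  s_114 = 10;  s_115 = 14
  s_116 = 16;  s_117 = 5;  s_118 = 1;  s_119 = 13;  s_120 = 1;  s_121 = 0
  s_122 = 9;  s_123 = 1;  s_124 = 15;  s_125 = 5;  s_126 = 9;  s_127 = 12
  s_128 = 3;  s_129 = 12;  s_130 = 0;  s_131 = 6;  s_132 = 12;  s_133 = 10
  s_134 = 9;  s_135 = 6;  s_136 = 8;  s_137 = 2;  s_138 = 8;  s_139 = 0
  s_140 = 4;  s_141 = 8;  s_142 = 1;  s_143 = 6;  s_144 = 4;  s_145 = 11
  s_146 = 7;  s_147 = 11;  s_148 = 0;  s_149 = 14;  s_150 = 11;  s_151 = 12
  s_152 = 4;  s_153 = 14;  s_154 = 13;  s_155 = 16;  s_156 = 13;  s_157 = 0
  s_158 = 15;  s_159 = 13;  s_160 = 8;  s_161 = 14;  s_162 = 15;  s_163 = 3
  s_164 = 5;  s_165 = 3;  s_166 = 0;  s_167 = 10;  s_168 = 3;  s_169 = 11
  s_170 = 15;  s_171 = 10;  s_172 = 2;  s_173 = 9;  s_174 = 2;  s_175 = 0
  s_176 = 1;  s_177 = 2;  s_178 = 13;  s_179 = 10;  s_180 = 1;  s_181 = 7
  s_182 = 6;  s_183 = 7;  s_184 = 0;  s_185 = 12;  s_186 = 7;  s_187 = 3
  s_188 = 1;  s_189 = 12;  s_190 = 16;  s_191 = 4;  s_192 = 16;  s_193 = 0
  s_194 = 8;  s_195 = 16;  s_196 = 2;  s_197 = 12;  s_198 = 8;  s_199 = 5
  s_200 = 14;  s_201 = 5;  s_202 = 0;  s_203 = 11;  s_204 = 5;  s_205 = 7
  s_206 = 8;  s_207 = 11;  s_208 = 9;  s_209 = 15;  s_210 = 9;  s_211 = 0
  s_212 = 13;  s_213 = 9;  s_214 = 16;  s_215 = 11;  s_216 = 13;  s_217 = 6
  s_218 = 10;  s_219 = 6;  s_220 = 0;  s_221 = 3;  s_222 = 6;  s_223 = 5
  s_224 = 13;  s_225 = 3;  s_226 = 4;  s_227 = 1;  s_228 = 4;  s_229 = 0
  s_230 = 2;  s_231 = 4;  s_232 = 9;  s_233 = 3;  s_234 = 2;  s_235 = 14
  s_236 = 12;  s_237 = 14;  s_238 = 0;  s_239 = 7;  s_240 = 14;  s_241 = 6
  s_242 = 2;  s_243 = 7;  s_244 = 15;  s_245 = 8;  s_246 = 15;  s_247 = 0
  s_248 = 16;  s_249 = 15;  s_250 = 4;  s_251 = 7;  s_252 = 16;  s_253 = 10
  s_254 = 11;  s_255 = 10;  s_256 = 0
s_257 = 2·0 + 9·10 = 5
s_258 = 2·5 + 9·0 = 10

10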